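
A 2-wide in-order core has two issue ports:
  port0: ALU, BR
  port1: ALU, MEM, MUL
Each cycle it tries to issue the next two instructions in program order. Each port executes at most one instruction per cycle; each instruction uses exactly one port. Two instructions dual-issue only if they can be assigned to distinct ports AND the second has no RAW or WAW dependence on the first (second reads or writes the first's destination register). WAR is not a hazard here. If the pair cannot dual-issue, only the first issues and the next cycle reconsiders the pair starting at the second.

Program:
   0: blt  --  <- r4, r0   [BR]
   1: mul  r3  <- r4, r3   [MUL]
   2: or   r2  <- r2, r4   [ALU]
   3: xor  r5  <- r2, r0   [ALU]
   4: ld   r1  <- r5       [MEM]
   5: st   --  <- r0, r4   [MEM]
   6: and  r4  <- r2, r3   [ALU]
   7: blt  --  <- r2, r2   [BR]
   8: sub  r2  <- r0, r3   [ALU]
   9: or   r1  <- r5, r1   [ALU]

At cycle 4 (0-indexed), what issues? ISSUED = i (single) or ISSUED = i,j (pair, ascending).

0. blt/mul @i0/i1  | dual
1. or @i2  | RAW r2
2. xor @i3  | RAW r5
3. ld @i4  | no-port MEM/MEM
4. st/and @i5/i6  | dual
5. blt/sub @i7/i8  | dual
6. or @i9  | tail

ISSUED = 5,6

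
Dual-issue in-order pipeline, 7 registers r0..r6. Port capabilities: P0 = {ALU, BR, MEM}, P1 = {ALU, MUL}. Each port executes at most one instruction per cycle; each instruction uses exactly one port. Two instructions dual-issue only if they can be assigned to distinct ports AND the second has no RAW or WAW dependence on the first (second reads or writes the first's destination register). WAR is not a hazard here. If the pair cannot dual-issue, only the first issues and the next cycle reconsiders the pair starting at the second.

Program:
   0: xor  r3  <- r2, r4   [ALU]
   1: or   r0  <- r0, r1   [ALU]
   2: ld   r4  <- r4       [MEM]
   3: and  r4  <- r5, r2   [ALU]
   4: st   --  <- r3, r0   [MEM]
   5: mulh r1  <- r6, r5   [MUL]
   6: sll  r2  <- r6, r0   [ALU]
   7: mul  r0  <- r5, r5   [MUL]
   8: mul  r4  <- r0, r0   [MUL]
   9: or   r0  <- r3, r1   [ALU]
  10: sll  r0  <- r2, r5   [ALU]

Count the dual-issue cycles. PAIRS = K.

PAIRS = 4

0. xor;or @i0&i1  | dual
1. ld @i2  | WAW r4
2. and;st @i3&i4  | dual
3. mulh;sll @i5&i6  | dual
4. mul @i7  | no-port MUL/MUL
5. mul;or @i8&i9  | dual
6. sll @i10  | tail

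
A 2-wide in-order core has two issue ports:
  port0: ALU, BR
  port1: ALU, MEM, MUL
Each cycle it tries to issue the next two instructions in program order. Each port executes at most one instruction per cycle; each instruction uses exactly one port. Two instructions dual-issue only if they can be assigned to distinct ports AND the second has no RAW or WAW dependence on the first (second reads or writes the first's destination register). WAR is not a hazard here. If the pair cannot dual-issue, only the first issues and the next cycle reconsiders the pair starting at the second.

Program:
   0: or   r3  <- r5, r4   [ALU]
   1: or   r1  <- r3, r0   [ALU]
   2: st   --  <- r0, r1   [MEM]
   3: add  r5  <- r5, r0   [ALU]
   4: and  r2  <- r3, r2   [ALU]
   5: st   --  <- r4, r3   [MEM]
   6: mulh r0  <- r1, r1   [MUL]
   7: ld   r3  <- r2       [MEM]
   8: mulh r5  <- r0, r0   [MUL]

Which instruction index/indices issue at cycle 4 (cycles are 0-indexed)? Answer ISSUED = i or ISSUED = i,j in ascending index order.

[0] i0  or.ALU  -- RAW r3
[1] i1  or.ALU  -- RAW r1
[2] i2,i3  st.MEM/add.ALU  -- dual
[3] i4,i5  and.ALU/st.MEM  -- dual
[4] i6  mulh.MUL  -- no-port MUL/MEM
[5] i7  ld.MEM  -- no-port MEM/MUL
[6] i8  mulh.MUL  -- tail

ISSUED = 6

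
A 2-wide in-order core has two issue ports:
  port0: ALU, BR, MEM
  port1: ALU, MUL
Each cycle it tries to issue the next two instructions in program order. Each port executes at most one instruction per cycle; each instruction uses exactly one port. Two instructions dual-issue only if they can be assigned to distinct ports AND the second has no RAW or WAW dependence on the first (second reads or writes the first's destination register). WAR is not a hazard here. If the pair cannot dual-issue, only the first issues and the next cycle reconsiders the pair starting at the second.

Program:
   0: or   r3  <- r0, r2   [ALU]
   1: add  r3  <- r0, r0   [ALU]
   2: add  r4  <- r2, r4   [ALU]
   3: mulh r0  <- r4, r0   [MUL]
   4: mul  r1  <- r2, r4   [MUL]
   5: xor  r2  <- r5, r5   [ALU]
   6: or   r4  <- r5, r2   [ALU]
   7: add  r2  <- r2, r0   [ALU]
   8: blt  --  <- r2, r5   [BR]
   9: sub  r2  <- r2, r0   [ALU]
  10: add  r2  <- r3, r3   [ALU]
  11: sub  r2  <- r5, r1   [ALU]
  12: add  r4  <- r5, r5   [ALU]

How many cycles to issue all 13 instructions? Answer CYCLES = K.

  cy0 -> i0 (or) WAW r3
  cy1 -> i1&i2 (add+add) dual
  cy2 -> i3 (mulh) no-port MUL/MUL
  cy3 -> i4&i5 (mul+xor) dual
  cy4 -> i6&i7 (or+add) dual
  cy5 -> i8&i9 (blt+sub) dual
  cy6 -> i10 (add) WAW r2
  cy7 -> i11&i12 (sub+add) dual

CYCLES = 8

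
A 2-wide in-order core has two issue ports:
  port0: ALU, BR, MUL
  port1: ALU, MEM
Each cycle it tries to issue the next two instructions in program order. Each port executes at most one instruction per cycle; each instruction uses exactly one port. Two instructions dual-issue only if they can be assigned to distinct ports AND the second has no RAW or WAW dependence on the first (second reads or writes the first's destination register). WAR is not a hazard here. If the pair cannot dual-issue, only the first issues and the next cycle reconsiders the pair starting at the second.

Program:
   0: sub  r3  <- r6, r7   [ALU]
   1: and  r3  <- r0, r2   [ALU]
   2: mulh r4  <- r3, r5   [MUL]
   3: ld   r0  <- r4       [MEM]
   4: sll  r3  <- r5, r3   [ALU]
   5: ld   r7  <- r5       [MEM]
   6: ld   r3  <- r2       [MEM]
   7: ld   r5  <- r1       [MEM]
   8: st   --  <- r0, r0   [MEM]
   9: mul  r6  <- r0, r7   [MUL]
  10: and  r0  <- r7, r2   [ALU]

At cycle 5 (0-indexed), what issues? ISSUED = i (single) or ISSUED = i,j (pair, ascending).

#0 head=0: sub.ALU i0 WAW r3
#1 head=1: and.ALU i1 RAW r3
#2 head=2: mulh.MUL i2 RAW r4
#3 head=3: ld.MEM sll.ALU i3,i4 2-wide
#4 head=5: ld.MEM i5 no-port MEM/MEM
#5 head=6: ld.MEM i6 no-port MEM/MEM
#6 head=7: ld.MEM i7 no-port MEM/MEM
#7 head=8: st.MEM mul.MUL i8,i9 2-wide
#8 head=10: and.ALU i10 tail

ISSUED = 6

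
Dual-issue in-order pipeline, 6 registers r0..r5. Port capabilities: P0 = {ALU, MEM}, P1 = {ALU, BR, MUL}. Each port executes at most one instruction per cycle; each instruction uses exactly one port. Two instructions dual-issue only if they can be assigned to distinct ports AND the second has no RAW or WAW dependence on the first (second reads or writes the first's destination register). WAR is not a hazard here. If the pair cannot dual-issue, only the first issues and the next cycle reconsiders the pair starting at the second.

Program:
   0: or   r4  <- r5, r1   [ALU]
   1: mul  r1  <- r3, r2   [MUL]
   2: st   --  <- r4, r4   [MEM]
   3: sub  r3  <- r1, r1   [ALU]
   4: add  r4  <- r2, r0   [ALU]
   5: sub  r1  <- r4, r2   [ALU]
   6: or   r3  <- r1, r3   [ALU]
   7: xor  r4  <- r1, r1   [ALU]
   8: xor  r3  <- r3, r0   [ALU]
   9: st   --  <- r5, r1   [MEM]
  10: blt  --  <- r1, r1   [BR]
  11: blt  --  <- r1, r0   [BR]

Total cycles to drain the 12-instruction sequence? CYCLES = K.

CYCLES = 8

t=0 i0&i1:or.ALU/mul.MUL ; 2-wide
t=1 i2&i3:st.MEM/sub.ALU ; 2-wide
t=2 i4:add.ALU ; RAW r4
t=3 i5:sub.ALU ; RAW r1
t=4 i6&i7:or.ALU/xor.ALU ; 2-wide
t=5 i8&i9:xor.ALU/st.MEM ; 2-wide
t=6 i10:blt.BR ; no-port BR/BR
t=7 i11:blt.BR ; tail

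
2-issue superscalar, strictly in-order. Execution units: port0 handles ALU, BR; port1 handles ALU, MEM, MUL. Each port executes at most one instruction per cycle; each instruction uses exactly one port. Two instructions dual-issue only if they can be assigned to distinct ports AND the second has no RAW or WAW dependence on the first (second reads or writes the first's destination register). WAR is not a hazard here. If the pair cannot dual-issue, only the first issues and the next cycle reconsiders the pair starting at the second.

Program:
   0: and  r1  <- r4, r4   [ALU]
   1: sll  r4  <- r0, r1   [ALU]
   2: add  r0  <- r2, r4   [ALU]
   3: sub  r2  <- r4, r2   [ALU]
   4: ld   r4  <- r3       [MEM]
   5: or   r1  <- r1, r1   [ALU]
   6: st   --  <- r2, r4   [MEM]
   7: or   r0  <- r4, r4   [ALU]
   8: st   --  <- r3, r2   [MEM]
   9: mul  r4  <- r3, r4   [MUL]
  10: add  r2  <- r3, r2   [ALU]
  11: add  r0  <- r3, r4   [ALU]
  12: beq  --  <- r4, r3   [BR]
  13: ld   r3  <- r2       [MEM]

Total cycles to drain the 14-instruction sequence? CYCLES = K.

CYCLES = 9

0. and @i0  | RAW r1
1. sll @i1  | RAW r4
2. add/sub @i2+i3  | pair
3. ld/or @i4+i5  | pair
4. st/or @i6+i7  | pair
5. st @i8  | no-port MEM/MUL
6. mul/add @i9+i10  | pair
7. add/beq @i11+i12  | pair
8. ld @i13  | tail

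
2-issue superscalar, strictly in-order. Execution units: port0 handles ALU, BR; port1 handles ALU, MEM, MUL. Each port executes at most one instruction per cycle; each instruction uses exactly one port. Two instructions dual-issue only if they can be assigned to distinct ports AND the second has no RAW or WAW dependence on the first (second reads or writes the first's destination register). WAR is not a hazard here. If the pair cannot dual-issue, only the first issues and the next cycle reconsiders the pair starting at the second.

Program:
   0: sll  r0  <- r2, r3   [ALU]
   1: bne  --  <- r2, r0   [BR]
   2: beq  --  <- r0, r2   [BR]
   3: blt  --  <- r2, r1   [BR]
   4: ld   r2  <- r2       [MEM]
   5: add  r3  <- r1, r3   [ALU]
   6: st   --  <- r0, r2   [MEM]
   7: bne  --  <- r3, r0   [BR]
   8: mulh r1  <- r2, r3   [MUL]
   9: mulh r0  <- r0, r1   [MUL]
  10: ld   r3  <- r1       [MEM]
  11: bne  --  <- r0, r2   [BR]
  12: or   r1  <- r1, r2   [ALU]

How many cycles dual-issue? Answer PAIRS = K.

0. sll.ALU @i0  | RAW r0
1. bne.BR @i1  | no-port BR/BR
2. beq.BR @i2  | no-port BR/BR
3. blt.BR ld.MEM @i3/i4  | pair
4. add.ALU st.MEM @i5/i6  | pair
5. bne.BR mulh.MUL @i7/i8  | pair
6. mulh.MUL @i9  | no-port MUL/MEM
7. ld.MEM bne.BR @i10/i11  | pair
8. or.ALU @i12  | tail

PAIRS = 4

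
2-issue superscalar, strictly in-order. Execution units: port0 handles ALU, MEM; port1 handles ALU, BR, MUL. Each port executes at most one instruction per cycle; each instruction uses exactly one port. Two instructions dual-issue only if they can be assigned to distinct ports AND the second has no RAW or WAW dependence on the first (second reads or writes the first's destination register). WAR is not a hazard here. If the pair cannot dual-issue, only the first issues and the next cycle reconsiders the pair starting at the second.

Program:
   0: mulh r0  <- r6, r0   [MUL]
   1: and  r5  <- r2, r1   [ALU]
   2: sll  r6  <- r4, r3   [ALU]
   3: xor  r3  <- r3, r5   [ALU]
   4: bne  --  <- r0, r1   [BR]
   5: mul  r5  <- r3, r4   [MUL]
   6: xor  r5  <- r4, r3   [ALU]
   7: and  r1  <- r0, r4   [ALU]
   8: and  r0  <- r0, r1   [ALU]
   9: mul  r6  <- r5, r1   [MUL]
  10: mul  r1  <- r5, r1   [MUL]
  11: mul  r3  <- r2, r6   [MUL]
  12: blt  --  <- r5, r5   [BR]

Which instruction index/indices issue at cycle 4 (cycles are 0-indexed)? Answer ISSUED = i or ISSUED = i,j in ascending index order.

0. mulh;and @i0&i1  | dual
1. sll;xor @i2&i3  | dual
2. bne @i4  | no-port BR/MUL
3. mul @i5  | WAW r5
4. xor;and @i6&i7  | dual
5. and;mul @i8&i9  | dual
6. mul @i10  | no-port MUL/MUL
7. mul @i11  | no-port MUL/BR
8. blt @i12  | tail

ISSUED = 6,7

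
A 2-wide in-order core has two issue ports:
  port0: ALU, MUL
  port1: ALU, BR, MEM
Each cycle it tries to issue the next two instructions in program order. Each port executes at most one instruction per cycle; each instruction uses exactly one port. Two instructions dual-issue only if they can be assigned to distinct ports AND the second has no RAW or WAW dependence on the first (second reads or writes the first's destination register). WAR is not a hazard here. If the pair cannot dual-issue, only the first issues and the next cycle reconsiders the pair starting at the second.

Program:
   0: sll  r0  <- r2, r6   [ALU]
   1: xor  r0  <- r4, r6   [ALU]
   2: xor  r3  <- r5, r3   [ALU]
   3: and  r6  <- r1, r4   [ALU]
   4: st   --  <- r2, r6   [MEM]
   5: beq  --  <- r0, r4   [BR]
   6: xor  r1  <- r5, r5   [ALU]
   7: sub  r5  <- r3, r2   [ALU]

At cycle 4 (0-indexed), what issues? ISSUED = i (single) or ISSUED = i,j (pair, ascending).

ISSUED = 5,6

c0: i0 sll.ALU  WAW r0
c1: i1/i2 xor.ALU/xor.ALU  2-wide
c2: i3 and.ALU  RAW r6
c3: i4 st.MEM  no-port MEM/BR
c4: i5/i6 beq.BR/xor.ALU  2-wide
c5: i7 sub.ALU  tail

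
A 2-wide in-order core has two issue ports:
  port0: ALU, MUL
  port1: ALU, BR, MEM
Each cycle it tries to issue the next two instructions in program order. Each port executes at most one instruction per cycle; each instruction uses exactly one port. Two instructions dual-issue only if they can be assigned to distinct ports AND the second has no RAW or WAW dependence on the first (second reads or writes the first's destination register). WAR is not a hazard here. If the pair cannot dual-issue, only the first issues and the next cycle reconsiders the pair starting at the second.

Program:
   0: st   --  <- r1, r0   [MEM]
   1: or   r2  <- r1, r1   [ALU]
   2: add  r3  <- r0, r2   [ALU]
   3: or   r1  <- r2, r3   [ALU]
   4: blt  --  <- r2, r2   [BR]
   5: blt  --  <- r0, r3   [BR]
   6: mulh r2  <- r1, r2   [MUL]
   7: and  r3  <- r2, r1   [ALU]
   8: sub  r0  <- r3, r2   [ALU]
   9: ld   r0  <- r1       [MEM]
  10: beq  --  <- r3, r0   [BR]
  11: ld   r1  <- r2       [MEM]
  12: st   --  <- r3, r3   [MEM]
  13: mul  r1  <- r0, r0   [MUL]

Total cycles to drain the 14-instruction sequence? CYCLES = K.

0. st.MEM+or.ALU @i0/i1  | pair
1. add.ALU @i2  | RAW r3
2. or.ALU+blt.BR @i3/i4  | pair
3. blt.BR+mulh.MUL @i5/i6  | pair
4. and.ALU @i7  | RAW r3
5. sub.ALU @i8  | WAW r0
6. ld.MEM @i9  | no-port MEM/BR
7. beq.BR @i10  | no-port BR/MEM
8. ld.MEM @i11  | no-port MEM/MEM
9. st.MEM+mul.MUL @i12/i13  | pair

CYCLES = 10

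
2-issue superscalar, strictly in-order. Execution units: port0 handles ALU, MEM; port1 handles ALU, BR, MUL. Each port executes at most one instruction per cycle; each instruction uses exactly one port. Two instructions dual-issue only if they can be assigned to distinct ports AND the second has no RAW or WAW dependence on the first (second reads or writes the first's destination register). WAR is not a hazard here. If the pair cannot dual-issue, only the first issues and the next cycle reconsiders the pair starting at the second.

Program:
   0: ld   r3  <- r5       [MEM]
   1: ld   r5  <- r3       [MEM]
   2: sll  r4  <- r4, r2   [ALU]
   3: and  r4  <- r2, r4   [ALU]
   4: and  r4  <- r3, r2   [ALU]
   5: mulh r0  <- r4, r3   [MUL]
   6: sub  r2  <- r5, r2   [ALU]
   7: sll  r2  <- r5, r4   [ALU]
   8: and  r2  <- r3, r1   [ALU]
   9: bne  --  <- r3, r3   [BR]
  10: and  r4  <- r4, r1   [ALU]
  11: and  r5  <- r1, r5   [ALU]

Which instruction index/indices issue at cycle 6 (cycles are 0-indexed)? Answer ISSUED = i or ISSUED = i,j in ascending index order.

c0: i0 ld.MEM  no-port MEM/MEM
c1: i1&i2 ld.MEM+sll.ALU  pair
c2: i3 and.ALU  WAW r4
c3: i4 and.ALU  RAW r4
c4: i5&i6 mulh.MUL+sub.ALU  pair
c5: i7 sll.ALU  WAW r2
c6: i8&i9 and.ALU+bne.BR  pair
c7: i10&i11 and.ALU+and.ALU  pair

ISSUED = 8,9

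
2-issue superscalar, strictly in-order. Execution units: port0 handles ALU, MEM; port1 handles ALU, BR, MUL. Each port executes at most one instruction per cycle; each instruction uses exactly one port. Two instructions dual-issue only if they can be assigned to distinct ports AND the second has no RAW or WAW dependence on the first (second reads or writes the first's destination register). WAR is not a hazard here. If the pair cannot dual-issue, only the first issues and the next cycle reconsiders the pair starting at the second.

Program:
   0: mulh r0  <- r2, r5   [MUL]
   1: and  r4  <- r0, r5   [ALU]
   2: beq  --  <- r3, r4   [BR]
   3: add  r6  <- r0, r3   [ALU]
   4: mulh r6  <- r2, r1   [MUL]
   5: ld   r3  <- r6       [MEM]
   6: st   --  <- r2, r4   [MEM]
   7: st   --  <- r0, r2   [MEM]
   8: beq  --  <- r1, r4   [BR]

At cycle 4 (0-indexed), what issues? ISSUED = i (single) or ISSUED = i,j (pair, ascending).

[0] i0  mulh.MUL  -- RAW r0
[1] i1  and.ALU  -- RAW r4
[2] i2/i3  beq.BR+add.ALU  -- dual
[3] i4  mulh.MUL  -- RAW r6
[4] i5  ld.MEM  -- no-port MEM/MEM
[5] i6  st.MEM  -- no-port MEM/MEM
[6] i7/i8  st.MEM+beq.BR  -- dual

ISSUED = 5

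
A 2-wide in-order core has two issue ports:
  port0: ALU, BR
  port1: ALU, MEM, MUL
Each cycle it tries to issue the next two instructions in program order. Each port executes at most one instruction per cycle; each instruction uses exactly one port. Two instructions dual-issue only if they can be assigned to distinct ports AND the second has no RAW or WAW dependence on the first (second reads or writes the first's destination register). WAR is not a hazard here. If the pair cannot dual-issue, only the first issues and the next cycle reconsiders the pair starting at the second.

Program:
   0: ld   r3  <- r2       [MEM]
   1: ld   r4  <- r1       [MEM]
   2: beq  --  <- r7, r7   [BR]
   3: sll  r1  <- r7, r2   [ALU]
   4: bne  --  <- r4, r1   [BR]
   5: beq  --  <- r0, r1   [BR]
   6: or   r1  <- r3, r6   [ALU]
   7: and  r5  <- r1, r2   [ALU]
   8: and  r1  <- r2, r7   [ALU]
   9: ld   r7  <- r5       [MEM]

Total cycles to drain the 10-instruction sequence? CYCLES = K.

t=0 i0:ld.MEM ; no-port MEM/MEM
t=1 i1,i2:ld.MEM+beq.BR ; pair
t=2 i3:sll.ALU ; RAW r1
t=3 i4:bne.BR ; no-port BR/BR
t=4 i5,i6:beq.BR+or.ALU ; pair
t=5 i7,i8:and.ALU+and.ALU ; pair
t=6 i9:ld.MEM ; tail

CYCLES = 7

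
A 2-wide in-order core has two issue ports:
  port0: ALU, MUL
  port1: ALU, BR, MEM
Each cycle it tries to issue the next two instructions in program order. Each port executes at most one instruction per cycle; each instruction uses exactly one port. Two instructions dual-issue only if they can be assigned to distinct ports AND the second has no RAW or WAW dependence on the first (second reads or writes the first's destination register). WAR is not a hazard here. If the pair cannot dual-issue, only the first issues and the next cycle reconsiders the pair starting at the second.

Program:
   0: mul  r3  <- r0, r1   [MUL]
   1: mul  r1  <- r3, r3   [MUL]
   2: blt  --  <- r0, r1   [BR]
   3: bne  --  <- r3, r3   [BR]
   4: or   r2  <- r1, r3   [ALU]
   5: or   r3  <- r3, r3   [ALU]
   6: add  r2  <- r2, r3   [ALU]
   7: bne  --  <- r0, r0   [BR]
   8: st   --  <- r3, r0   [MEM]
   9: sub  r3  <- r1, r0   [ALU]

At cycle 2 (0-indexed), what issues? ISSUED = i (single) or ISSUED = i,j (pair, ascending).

ISSUED = 2

#0 head=0: mul i0 no-port MUL/MUL
#1 head=1: mul i1 RAW r1
#2 head=2: blt i2 no-port BR/BR
#3 head=3: bne or i3&i4 pair
#4 head=5: or i5 RAW r3
#5 head=6: add bne i6&i7 pair
#6 head=8: st sub i8&i9 pair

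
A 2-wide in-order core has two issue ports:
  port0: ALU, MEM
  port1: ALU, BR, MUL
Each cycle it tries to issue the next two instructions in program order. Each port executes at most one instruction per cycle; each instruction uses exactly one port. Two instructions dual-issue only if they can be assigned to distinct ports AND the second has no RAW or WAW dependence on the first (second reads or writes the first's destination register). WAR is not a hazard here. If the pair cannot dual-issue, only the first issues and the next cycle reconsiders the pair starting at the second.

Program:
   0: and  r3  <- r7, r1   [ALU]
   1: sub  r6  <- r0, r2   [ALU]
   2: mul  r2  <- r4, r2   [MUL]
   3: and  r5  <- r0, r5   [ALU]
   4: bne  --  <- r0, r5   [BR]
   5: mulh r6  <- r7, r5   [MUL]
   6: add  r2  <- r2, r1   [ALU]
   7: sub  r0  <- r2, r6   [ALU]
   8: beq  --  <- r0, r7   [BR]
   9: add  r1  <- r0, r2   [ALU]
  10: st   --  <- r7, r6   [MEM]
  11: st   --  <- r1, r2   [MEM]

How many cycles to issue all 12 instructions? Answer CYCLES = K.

CYCLES = 8

[0] i0,i1  and.ALU/sub.ALU  -- dual
[1] i2,i3  mul.MUL/and.ALU  -- dual
[2] i4  bne.BR  -- no-port BR/MUL
[3] i5,i6  mulh.MUL/add.ALU  -- dual
[4] i7  sub.ALU  -- RAW r0
[5] i8,i9  beq.BR/add.ALU  -- dual
[6] i10  st.MEM  -- no-port MEM/MEM
[7] i11  st.MEM  -- tail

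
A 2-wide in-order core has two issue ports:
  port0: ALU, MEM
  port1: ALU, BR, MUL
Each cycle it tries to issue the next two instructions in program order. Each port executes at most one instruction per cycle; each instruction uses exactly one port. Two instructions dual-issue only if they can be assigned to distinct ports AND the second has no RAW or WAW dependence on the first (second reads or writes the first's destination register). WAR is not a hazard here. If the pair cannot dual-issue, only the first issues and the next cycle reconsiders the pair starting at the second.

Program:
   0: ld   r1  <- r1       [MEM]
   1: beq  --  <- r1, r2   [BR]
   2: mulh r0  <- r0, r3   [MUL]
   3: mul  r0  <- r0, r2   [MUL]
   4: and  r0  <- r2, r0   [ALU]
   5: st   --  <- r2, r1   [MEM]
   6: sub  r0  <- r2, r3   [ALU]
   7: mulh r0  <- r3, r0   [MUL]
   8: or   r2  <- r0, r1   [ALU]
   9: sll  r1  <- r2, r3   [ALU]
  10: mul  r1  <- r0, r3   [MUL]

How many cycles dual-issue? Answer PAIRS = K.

PAIRS = 1

c0: i0 ld  RAW r1
c1: i1 beq  no-port BR/MUL
c2: i2 mulh  no-port MUL/MUL
c3: i3 mul  RAW+WAW r0
c4: i4&i5 and/st  dual
c5: i6 sub  RAW+WAW r0
c6: i7 mulh  RAW r0
c7: i8 or  RAW r2
c8: i9 sll  WAW r1
c9: i10 mul  tail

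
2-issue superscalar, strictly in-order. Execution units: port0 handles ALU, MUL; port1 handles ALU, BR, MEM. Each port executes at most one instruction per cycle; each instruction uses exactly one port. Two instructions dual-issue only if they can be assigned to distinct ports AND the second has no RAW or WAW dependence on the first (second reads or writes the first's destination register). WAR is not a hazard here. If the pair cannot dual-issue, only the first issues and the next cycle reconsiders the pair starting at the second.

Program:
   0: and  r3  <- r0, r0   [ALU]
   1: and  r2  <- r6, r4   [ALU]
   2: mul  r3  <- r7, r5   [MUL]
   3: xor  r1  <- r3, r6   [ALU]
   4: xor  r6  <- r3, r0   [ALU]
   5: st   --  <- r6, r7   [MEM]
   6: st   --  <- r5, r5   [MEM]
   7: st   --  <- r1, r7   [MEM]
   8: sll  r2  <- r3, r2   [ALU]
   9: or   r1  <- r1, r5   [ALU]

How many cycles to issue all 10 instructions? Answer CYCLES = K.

c0: i0,i1 and/and  2-wide
c1: i2 mul  RAW r3
c2: i3,i4 xor/xor  2-wide
c3: i5 st  no-port MEM/MEM
c4: i6 st  no-port MEM/MEM
c5: i7,i8 st/sll  2-wide
c6: i9 or  tail

CYCLES = 7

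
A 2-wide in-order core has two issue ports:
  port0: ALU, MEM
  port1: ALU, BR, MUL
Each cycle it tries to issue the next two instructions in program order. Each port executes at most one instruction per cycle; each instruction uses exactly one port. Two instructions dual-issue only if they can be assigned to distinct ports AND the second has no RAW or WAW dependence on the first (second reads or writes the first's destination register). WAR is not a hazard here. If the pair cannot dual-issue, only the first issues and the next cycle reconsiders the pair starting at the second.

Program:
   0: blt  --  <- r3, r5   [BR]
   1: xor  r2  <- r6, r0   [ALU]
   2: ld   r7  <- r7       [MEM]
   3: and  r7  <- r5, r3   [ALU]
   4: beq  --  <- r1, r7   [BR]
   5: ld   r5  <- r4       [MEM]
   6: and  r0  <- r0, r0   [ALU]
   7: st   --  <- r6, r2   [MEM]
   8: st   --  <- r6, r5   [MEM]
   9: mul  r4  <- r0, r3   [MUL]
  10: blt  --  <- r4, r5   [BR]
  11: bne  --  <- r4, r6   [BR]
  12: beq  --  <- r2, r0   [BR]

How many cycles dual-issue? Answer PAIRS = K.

PAIRS = 4

0. blt.BR/xor.ALU @i0+i1  | 2-wide
1. ld.MEM @i2  | WAW r7
2. and.ALU @i3  | RAW r7
3. beq.BR/ld.MEM @i4+i5  | 2-wide
4. and.ALU/st.MEM @i6+i7  | 2-wide
5. st.MEM/mul.MUL @i8+i9  | 2-wide
6. blt.BR @i10  | no-port BR/BR
7. bne.BR @i11  | no-port BR/BR
8. beq.BR @i12  | tail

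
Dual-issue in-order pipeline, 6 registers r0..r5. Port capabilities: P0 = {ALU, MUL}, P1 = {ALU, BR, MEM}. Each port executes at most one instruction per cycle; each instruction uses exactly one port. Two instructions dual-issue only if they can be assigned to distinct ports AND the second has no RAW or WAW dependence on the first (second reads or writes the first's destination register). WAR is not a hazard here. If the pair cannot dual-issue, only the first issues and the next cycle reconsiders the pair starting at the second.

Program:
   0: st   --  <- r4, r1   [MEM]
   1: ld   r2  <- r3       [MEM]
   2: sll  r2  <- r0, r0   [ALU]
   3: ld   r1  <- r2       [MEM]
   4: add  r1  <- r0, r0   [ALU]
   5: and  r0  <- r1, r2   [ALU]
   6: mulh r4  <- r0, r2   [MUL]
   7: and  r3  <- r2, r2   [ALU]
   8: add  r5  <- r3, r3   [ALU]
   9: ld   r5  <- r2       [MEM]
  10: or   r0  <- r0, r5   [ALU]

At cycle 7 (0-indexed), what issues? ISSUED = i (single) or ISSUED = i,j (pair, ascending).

ISSUED = 8

#0 head=0: st.MEM i0 no-port MEM/MEM
#1 head=1: ld.MEM i1 WAW r2
#2 head=2: sll.ALU i2 RAW r2
#3 head=3: ld.MEM i3 WAW r1
#4 head=4: add.ALU i4 RAW r1
#5 head=5: and.ALU i5 RAW r0
#6 head=6: mulh.MUL;and.ALU i6&i7 2-wide
#7 head=8: add.ALU i8 WAW r5
#8 head=9: ld.MEM i9 RAW r5
#9 head=10: or.ALU i10 tail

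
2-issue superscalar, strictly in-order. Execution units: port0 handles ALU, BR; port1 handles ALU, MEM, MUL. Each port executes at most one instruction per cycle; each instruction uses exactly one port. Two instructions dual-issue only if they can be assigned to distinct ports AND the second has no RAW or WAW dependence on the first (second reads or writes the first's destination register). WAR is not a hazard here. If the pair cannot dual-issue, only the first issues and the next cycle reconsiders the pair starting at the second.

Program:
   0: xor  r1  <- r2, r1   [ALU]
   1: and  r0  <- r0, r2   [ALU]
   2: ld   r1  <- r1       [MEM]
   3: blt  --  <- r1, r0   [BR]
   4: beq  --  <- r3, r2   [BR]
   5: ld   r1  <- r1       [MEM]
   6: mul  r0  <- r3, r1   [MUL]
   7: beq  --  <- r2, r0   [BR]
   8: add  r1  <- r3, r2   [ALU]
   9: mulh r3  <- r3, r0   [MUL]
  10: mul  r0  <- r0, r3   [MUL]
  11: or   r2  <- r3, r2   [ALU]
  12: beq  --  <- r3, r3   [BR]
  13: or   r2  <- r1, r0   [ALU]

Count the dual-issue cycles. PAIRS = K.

t=0 i0&i1:xor and ; pair
t=1 i2:ld ; RAW r1
t=2 i3:blt ; no-port BR/BR
t=3 i4&i5:beq ld ; pair
t=4 i6:mul ; RAW r0
t=5 i7&i8:beq add ; pair
t=6 i9:mulh ; no-port MUL/MUL
t=7 i10&i11:mul or ; pair
t=8 i12&i13:beq or ; pair

PAIRS = 5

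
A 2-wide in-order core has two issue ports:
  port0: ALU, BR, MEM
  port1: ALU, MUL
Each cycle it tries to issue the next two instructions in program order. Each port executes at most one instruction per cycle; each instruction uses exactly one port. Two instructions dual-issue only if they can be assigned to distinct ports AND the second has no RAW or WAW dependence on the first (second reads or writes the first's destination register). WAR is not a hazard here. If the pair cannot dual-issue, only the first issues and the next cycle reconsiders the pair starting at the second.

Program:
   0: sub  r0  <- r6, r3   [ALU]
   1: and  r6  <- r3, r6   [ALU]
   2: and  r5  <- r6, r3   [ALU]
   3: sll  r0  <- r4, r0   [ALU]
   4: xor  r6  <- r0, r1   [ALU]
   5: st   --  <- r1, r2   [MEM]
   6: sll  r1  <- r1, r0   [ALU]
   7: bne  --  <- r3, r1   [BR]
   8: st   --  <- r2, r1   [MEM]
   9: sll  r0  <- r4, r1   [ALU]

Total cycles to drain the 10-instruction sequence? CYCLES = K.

t=0 i0&i1:sub+and ; dual
t=1 i2&i3:and+sll ; dual
t=2 i4&i5:xor+st ; dual
t=3 i6:sll ; RAW r1
t=4 i7:bne ; no-port BR/MEM
t=5 i8&i9:st+sll ; dual

CYCLES = 6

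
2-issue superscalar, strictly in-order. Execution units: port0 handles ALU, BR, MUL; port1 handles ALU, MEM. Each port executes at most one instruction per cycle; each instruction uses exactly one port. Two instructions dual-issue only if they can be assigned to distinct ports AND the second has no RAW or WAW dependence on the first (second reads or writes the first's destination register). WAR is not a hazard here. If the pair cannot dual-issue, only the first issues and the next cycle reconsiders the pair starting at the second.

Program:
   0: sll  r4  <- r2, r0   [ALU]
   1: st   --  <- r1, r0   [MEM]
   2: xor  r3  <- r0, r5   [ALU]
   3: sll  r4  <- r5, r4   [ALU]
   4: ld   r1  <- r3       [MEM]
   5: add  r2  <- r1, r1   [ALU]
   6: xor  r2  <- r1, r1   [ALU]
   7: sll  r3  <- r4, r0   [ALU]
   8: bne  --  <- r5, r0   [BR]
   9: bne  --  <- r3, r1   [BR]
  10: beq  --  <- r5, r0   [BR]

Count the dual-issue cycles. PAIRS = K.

PAIRS = 3

[0] i0,i1  sll.ALU;st.MEM  -- 2-wide
[1] i2,i3  xor.ALU;sll.ALU  -- 2-wide
[2] i4  ld.MEM  -- RAW r1
[3] i5  add.ALU  -- WAW r2
[4] i6,i7  xor.ALU;sll.ALU  -- 2-wide
[5] i8  bne.BR  -- no-port BR/BR
[6] i9  bne.BR  -- no-port BR/BR
[7] i10  beq.BR  -- tail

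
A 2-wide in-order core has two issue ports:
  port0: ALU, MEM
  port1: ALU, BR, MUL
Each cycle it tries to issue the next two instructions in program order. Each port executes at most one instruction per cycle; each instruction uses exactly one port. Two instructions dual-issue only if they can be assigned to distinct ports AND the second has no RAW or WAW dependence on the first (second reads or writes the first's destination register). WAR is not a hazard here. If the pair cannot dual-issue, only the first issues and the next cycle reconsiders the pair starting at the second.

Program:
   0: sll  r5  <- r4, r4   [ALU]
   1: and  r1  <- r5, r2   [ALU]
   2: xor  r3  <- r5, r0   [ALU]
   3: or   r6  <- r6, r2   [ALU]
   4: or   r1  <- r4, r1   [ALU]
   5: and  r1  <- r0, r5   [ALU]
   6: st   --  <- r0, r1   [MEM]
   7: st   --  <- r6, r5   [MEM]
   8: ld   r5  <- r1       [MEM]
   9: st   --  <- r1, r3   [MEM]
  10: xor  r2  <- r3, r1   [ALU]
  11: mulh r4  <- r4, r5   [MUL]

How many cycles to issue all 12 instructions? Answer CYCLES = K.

CYCLES = 9

[0] i0  sll  -- RAW r5
[1] i1,i2  and/xor  -- pair
[2] i3,i4  or/or  -- pair
[3] i5  and  -- RAW r1
[4] i6  st  -- no-port MEM/MEM
[5] i7  st  -- no-port MEM/MEM
[6] i8  ld  -- no-port MEM/MEM
[7] i9,i10  st/xor  -- pair
[8] i11  mulh  -- tail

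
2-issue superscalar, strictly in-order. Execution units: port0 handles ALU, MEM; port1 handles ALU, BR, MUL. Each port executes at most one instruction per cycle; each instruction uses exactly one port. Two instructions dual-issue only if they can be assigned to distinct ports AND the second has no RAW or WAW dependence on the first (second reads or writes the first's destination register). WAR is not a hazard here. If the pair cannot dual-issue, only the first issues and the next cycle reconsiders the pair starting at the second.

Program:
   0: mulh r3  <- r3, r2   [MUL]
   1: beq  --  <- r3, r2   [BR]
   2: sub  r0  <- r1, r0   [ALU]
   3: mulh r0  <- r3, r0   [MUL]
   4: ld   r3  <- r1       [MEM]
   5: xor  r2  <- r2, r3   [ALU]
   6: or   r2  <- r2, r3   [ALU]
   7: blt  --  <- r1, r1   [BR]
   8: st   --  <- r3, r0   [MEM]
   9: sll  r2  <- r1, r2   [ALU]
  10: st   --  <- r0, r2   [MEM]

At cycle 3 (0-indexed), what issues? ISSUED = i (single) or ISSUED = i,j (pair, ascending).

ISSUED = 5

t=0 i0:mulh ; no-port MUL/BR
t=1 i1/i2:beq+sub ; 2-wide
t=2 i3/i4:mulh+ld ; 2-wide
t=3 i5:xor ; RAW+WAW r2
t=4 i6/i7:or+blt ; 2-wide
t=5 i8/i9:st+sll ; 2-wide
t=6 i10:st ; tail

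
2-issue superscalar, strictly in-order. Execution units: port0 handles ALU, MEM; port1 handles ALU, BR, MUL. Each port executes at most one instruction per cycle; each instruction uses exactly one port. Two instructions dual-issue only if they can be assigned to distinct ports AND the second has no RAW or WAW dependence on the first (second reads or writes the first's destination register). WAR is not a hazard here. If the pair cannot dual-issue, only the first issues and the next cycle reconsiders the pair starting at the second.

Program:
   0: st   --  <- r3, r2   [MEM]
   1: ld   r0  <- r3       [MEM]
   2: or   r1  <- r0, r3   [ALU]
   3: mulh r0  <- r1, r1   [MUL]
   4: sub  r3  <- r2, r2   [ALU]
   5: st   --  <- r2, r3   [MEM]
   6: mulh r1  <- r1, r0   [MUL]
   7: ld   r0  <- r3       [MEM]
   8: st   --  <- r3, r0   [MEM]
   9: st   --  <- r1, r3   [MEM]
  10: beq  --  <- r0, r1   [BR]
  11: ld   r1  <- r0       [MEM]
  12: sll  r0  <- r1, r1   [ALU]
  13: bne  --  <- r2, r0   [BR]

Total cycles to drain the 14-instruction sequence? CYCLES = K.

CYCLES = 11

0. st @i0  | no-port MEM/MEM
1. ld @i1  | RAW r0
2. or @i2  | RAW r1
3. mulh sub @i3/i4  | pair
4. st mulh @i5/i6  | pair
5. ld @i7  | no-port MEM/MEM
6. st @i8  | no-port MEM/MEM
7. st beq @i9/i10  | pair
8. ld @i11  | RAW r1
9. sll @i12  | RAW r0
10. bne @i13  | tail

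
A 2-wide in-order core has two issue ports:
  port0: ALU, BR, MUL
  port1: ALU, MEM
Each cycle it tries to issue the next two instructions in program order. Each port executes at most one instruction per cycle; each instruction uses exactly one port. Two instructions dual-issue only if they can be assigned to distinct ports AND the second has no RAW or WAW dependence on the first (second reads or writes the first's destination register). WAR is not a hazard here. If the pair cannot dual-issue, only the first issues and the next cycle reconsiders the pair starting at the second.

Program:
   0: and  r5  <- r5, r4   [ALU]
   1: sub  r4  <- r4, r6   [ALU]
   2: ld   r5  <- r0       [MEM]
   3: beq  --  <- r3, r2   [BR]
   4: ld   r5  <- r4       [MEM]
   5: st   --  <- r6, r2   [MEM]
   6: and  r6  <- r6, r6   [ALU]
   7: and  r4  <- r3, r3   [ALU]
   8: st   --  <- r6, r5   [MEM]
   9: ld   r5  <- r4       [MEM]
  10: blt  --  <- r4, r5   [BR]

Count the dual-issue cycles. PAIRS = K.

PAIRS = 4

[0] i0,i1  and sub  -- pair
[1] i2,i3  ld beq  -- pair
[2] i4  ld  -- no-port MEM/MEM
[3] i5,i6  st and  -- pair
[4] i7,i8  and st  -- pair
[5] i9  ld  -- RAW r5
[6] i10  blt  -- tail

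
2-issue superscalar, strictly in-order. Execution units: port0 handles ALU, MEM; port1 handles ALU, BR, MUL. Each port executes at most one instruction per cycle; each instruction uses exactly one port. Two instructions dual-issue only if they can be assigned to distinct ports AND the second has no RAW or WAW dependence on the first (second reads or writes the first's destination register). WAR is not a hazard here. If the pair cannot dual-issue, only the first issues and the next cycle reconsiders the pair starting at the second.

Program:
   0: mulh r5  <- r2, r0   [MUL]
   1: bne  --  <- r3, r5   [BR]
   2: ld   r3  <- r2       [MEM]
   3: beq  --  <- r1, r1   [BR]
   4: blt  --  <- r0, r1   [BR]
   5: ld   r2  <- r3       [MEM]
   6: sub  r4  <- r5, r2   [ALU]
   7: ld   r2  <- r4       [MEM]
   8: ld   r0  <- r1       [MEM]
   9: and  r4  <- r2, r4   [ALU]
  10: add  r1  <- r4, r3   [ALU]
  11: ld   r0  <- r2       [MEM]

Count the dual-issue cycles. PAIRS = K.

0. mulh @i0  | no-port MUL/BR
1. bne/ld @i1+i2  | pair
2. beq @i3  | no-port BR/BR
3. blt/ld @i4+i5  | pair
4. sub @i6  | RAW r4
5. ld @i7  | no-port MEM/MEM
6. ld/and @i8+i9  | pair
7. add/ld @i10+i11  | pair

PAIRS = 4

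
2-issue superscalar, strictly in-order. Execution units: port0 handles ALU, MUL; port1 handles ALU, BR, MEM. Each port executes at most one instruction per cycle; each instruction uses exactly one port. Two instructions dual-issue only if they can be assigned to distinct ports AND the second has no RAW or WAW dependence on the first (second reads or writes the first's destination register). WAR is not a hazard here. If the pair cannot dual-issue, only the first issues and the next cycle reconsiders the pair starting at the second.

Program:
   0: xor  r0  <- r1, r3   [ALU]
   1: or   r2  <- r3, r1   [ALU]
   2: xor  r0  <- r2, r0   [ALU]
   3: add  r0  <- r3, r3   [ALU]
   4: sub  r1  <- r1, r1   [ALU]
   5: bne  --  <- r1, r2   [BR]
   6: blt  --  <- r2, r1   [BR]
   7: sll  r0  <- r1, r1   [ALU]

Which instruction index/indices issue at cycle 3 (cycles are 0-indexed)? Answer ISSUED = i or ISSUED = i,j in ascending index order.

ISSUED = 5

  cy0 -> i0+i1 (xor.ALU/or.ALU) dual
  cy1 -> i2 (xor.ALU) WAW r0
  cy2 -> i3+i4 (add.ALU/sub.ALU) dual
  cy3 -> i5 (bne.BR) no-port BR/BR
  cy4 -> i6+i7 (blt.BR/sll.ALU) dual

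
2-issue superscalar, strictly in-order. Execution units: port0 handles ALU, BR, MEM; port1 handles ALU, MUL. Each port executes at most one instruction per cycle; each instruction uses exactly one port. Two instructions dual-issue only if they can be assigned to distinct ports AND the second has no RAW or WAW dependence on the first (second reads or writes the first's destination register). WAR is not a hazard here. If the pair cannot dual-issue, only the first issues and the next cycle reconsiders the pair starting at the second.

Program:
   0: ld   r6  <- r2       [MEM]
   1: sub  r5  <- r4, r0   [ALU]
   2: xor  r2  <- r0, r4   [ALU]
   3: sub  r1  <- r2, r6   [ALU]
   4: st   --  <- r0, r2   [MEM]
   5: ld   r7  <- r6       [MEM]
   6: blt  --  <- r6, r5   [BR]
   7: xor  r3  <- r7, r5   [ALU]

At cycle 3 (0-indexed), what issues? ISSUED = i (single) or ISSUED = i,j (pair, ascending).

  cy0 -> i0&i1 (ld.MEM;sub.ALU) dual
  cy1 -> i2 (xor.ALU) RAW r2
  cy2 -> i3&i4 (sub.ALU;st.MEM) dual
  cy3 -> i5 (ld.MEM) no-port MEM/BR
  cy4 -> i6&i7 (blt.BR;xor.ALU) dual

ISSUED = 5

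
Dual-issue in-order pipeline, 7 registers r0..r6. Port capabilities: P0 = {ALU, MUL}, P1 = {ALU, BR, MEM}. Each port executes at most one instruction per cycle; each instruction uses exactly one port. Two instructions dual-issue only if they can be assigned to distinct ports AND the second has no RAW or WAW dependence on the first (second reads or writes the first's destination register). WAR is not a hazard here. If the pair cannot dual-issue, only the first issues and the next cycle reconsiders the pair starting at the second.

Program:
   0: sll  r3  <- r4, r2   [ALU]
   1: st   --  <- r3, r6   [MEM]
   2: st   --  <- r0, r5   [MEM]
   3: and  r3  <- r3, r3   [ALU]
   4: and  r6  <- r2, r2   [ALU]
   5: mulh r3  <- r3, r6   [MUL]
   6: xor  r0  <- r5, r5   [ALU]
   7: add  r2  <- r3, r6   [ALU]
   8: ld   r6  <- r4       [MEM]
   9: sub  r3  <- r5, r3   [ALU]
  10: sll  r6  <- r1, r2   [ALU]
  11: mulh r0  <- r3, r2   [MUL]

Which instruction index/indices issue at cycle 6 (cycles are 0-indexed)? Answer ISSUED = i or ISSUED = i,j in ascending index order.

t=0 i0:sll ; RAW r3
t=1 i1:st ; no-port MEM/MEM
t=2 i2&i3:st;and ; pair
t=3 i4:and ; RAW r6
t=4 i5&i6:mulh;xor ; pair
t=5 i7&i8:add;ld ; pair
t=6 i9&i10:sub;sll ; pair
t=7 i11:mulh ; tail

ISSUED = 9,10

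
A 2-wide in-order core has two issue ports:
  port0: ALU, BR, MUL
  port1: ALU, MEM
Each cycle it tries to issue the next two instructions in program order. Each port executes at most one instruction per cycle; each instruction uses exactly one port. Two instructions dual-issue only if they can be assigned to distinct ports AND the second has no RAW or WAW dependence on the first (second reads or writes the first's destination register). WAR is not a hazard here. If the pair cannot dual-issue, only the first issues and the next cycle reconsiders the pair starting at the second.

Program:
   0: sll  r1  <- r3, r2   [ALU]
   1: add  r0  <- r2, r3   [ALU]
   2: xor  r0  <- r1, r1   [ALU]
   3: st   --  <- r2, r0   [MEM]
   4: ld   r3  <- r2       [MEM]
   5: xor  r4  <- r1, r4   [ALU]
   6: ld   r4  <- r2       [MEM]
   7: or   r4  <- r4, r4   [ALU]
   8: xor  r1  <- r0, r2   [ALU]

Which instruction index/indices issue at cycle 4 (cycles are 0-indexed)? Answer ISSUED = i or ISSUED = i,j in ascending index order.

ISSUED = 6

c0: i0/i1 sll.ALU+add.ALU  dual
c1: i2 xor.ALU  RAW r0
c2: i3 st.MEM  no-port MEM/MEM
c3: i4/i5 ld.MEM+xor.ALU  dual
c4: i6 ld.MEM  RAW+WAW r4
c5: i7/i8 or.ALU+xor.ALU  dual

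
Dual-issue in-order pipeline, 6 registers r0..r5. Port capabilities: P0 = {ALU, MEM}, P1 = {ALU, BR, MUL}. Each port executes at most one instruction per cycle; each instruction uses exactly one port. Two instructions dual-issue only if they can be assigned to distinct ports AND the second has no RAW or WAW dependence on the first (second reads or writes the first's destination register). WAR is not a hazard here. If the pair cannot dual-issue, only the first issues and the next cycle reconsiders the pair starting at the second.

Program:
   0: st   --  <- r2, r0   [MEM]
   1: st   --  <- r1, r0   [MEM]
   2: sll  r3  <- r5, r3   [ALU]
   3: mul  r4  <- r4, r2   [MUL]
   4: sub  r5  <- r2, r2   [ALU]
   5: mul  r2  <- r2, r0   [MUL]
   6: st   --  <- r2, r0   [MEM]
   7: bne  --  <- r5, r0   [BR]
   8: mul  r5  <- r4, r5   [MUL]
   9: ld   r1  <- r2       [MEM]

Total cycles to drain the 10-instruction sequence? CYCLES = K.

CYCLES = 6

[0] i0  st.MEM  -- no-port MEM/MEM
[1] i1+i2  st.MEM sll.ALU  -- 2-wide
[2] i3+i4  mul.MUL sub.ALU  -- 2-wide
[3] i5  mul.MUL  -- RAW r2
[4] i6+i7  st.MEM bne.BR  -- 2-wide
[5] i8+i9  mul.MUL ld.MEM  -- 2-wide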